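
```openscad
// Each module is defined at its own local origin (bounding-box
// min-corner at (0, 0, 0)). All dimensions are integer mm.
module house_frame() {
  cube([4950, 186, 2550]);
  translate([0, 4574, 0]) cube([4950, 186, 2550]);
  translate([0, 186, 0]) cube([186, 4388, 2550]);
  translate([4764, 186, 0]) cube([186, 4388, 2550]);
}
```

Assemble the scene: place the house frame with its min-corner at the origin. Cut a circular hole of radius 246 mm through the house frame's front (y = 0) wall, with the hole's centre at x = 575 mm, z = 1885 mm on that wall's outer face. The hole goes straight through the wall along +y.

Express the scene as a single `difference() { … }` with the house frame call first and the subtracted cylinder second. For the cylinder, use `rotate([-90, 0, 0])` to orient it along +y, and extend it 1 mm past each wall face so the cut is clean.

difference() {
  house_frame();
  translate([575, -1, 1885]) rotate([-90, 0, 0]) cylinder(h = 188, r = 246);
}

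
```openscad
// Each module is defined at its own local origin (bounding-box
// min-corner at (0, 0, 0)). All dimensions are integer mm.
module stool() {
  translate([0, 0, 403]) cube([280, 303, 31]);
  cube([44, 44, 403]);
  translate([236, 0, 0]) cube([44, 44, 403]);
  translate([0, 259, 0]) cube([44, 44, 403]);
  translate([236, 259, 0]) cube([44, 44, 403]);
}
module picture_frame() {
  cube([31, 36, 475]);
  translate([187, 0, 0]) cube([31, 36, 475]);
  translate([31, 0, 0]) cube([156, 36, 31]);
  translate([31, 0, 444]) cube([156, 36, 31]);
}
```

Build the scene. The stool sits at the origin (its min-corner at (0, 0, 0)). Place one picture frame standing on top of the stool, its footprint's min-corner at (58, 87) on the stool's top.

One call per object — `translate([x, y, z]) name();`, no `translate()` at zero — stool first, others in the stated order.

stool();
translate([58, 87, 434]) picture_frame();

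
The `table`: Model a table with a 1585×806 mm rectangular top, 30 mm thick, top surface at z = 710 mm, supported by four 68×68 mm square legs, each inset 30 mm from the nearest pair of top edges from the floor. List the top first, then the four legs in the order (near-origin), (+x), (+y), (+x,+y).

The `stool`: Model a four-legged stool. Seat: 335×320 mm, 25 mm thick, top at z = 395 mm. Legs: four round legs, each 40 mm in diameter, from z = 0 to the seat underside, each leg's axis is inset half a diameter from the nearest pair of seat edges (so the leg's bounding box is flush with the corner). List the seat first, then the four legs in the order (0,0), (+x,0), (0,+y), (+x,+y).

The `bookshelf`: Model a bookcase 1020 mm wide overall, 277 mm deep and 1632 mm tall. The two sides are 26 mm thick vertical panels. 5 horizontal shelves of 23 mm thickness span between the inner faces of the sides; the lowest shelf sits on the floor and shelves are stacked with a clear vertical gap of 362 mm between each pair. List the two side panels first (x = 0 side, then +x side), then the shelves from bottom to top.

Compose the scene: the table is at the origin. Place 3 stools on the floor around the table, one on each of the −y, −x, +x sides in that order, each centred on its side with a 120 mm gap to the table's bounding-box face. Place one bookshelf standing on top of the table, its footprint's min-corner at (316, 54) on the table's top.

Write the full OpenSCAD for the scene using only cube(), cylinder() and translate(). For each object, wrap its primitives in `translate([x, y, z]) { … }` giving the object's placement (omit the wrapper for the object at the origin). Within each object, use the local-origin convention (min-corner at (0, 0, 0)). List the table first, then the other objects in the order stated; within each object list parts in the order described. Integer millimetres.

translate([0, 0, 680]) cube([1585, 806, 30]);
translate([30, 30, 0]) cube([68, 68, 680]);
translate([1487, 30, 0]) cube([68, 68, 680]);
translate([30, 708, 0]) cube([68, 68, 680]);
translate([1487, 708, 0]) cube([68, 68, 680]);
translate([625, -440, 0]) {
  translate([0, 0, 370]) cube([335, 320, 25]);
  translate([20, 20, 0]) cylinder(h = 370, r = 20);
  translate([315, 20, 0]) cylinder(h = 370, r = 20);
  translate([20, 300, 0]) cylinder(h = 370, r = 20);
  translate([315, 300, 0]) cylinder(h = 370, r = 20);
}
translate([-455, 243, 0]) {
  translate([0, 0, 370]) cube([335, 320, 25]);
  translate([20, 20, 0]) cylinder(h = 370, r = 20);
  translate([315, 20, 0]) cylinder(h = 370, r = 20);
  translate([20, 300, 0]) cylinder(h = 370, r = 20);
  translate([315, 300, 0]) cylinder(h = 370, r = 20);
}
translate([1705, 243, 0]) {
  translate([0, 0, 370]) cube([335, 320, 25]);
  translate([20, 20, 0]) cylinder(h = 370, r = 20);
  translate([315, 20, 0]) cylinder(h = 370, r = 20);
  translate([20, 300, 0]) cylinder(h = 370, r = 20);
  translate([315, 300, 0]) cylinder(h = 370, r = 20);
}
translate([316, 54, 710]) {
  cube([26, 277, 1632]);
  translate([994, 0, 0]) cube([26, 277, 1632]);
  translate([26, 0, 0]) cube([968, 277, 23]);
  translate([26, 0, 385]) cube([968, 277, 23]);
  translate([26, 0, 770]) cube([968, 277, 23]);
  translate([26, 0, 1155]) cube([968, 277, 23]);
  translate([26, 0, 1540]) cube([968, 277, 23]);
}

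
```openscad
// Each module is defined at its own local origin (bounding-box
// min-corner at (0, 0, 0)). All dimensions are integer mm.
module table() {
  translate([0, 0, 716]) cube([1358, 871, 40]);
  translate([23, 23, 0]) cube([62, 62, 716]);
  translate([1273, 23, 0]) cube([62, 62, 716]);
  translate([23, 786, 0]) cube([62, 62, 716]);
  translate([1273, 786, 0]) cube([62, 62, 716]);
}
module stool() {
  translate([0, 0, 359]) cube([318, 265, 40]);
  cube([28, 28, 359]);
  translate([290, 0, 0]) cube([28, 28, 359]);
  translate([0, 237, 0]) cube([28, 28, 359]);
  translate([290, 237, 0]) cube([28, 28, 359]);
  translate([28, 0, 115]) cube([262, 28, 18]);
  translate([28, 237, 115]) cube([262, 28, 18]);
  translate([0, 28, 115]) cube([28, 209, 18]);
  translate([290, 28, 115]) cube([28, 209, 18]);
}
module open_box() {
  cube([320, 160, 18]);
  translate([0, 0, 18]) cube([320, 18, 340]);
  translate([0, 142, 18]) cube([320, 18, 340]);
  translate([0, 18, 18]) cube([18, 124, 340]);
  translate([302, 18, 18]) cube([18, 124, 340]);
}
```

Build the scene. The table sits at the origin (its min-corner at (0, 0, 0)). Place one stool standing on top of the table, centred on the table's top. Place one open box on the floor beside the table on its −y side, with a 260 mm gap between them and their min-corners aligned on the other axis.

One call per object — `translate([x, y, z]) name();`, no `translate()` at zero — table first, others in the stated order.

table();
translate([520, 303, 756]) stool();
translate([0, -420, 0]) open_box();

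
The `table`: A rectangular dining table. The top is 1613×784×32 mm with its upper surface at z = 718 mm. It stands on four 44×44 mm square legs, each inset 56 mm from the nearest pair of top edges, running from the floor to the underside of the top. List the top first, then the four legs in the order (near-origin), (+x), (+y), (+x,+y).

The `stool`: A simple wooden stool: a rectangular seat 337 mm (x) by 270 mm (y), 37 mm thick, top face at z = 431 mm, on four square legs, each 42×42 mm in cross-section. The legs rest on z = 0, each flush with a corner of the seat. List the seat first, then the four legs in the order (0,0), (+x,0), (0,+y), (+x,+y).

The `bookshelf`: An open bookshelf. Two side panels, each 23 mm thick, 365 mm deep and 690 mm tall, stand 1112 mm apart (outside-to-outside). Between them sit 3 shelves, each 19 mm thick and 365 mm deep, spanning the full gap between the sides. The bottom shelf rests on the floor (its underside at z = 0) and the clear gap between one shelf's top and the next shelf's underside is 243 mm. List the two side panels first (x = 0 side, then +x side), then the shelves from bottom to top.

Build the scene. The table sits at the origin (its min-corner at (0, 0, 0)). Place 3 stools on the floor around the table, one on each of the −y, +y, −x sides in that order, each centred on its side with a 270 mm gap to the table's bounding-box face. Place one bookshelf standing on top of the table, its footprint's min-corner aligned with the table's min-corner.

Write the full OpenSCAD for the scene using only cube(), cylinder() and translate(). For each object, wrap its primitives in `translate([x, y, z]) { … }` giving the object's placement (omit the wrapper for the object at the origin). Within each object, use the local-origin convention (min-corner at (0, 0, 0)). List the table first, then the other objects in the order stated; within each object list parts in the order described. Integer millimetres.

translate([0, 0, 686]) cube([1613, 784, 32]);
translate([56, 56, 0]) cube([44, 44, 686]);
translate([1513, 56, 0]) cube([44, 44, 686]);
translate([56, 684, 0]) cube([44, 44, 686]);
translate([1513, 684, 0]) cube([44, 44, 686]);
translate([638, -540, 0]) {
  translate([0, 0, 394]) cube([337, 270, 37]);
  cube([42, 42, 394]);
  translate([295, 0, 0]) cube([42, 42, 394]);
  translate([0, 228, 0]) cube([42, 42, 394]);
  translate([295, 228, 0]) cube([42, 42, 394]);
}
translate([638, 1054, 0]) {
  translate([0, 0, 394]) cube([337, 270, 37]);
  cube([42, 42, 394]);
  translate([295, 0, 0]) cube([42, 42, 394]);
  translate([0, 228, 0]) cube([42, 42, 394]);
  translate([295, 228, 0]) cube([42, 42, 394]);
}
translate([-607, 257, 0]) {
  translate([0, 0, 394]) cube([337, 270, 37]);
  cube([42, 42, 394]);
  translate([295, 0, 0]) cube([42, 42, 394]);
  translate([0, 228, 0]) cube([42, 42, 394]);
  translate([295, 228, 0]) cube([42, 42, 394]);
}
translate([0, 0, 718]) {
  cube([23, 365, 690]);
  translate([1089, 0, 0]) cube([23, 365, 690]);
  translate([23, 0, 0]) cube([1066, 365, 19]);
  translate([23, 0, 262]) cube([1066, 365, 19]);
  translate([23, 0, 524]) cube([1066, 365, 19]);
}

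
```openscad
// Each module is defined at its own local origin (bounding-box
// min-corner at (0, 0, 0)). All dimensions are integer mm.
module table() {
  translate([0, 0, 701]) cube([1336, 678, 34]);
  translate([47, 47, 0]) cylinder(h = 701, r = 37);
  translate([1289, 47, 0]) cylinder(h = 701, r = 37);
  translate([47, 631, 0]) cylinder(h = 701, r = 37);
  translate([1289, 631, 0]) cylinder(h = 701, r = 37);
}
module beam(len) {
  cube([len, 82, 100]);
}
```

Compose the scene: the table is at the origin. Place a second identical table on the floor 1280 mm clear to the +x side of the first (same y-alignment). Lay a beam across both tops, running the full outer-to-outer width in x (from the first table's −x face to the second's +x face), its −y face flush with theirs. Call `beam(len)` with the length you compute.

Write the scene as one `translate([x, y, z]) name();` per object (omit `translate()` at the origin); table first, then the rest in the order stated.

table();
translate([2616, 0, 0]) table();
translate([0, 0, 735]) beam(3952);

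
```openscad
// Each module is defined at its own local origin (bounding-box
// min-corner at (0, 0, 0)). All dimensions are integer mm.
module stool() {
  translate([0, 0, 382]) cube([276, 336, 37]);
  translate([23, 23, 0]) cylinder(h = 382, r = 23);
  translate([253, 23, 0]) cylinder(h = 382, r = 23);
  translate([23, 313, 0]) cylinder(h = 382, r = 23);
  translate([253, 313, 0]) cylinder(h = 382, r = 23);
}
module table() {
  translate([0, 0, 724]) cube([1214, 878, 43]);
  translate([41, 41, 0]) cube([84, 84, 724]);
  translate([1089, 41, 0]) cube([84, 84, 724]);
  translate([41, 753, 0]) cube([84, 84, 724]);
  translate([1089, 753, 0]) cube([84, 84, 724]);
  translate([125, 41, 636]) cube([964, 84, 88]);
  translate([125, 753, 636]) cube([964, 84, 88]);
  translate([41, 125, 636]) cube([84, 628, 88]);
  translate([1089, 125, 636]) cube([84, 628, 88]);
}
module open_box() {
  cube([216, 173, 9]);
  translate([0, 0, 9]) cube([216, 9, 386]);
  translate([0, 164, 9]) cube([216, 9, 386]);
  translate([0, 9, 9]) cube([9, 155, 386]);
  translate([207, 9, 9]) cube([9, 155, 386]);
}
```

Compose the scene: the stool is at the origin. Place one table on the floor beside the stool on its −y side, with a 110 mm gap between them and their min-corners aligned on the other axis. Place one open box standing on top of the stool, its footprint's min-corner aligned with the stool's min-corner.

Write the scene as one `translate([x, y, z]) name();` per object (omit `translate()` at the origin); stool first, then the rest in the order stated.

stool();
translate([0, -988, 0]) table();
translate([0, 0, 419]) open_box();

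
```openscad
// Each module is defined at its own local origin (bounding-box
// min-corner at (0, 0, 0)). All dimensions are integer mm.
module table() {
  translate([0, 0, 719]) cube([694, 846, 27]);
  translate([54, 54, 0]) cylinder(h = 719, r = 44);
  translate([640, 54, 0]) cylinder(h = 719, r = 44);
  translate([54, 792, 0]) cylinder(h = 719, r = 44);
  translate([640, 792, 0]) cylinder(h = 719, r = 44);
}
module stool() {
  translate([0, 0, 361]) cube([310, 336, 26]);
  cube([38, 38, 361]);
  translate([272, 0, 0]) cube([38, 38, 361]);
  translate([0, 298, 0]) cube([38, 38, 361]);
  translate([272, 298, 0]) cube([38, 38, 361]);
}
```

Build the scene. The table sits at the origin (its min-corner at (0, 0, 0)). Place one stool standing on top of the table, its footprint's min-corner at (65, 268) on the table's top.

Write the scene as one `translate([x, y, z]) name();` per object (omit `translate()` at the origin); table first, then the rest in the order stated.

table();
translate([65, 268, 746]) stool();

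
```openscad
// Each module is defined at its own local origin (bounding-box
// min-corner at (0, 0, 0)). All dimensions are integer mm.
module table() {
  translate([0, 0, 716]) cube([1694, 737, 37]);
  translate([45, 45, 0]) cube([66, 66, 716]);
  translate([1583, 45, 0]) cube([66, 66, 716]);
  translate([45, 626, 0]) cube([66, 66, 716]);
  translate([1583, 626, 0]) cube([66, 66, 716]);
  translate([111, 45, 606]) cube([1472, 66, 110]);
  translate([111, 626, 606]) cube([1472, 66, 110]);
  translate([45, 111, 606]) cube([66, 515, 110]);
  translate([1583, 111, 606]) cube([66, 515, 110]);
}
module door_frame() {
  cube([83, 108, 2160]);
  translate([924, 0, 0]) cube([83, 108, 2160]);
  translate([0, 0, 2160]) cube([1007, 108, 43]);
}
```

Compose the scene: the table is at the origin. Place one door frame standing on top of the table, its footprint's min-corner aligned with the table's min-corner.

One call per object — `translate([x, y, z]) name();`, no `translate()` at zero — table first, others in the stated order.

table();
translate([0, 0, 753]) door_frame();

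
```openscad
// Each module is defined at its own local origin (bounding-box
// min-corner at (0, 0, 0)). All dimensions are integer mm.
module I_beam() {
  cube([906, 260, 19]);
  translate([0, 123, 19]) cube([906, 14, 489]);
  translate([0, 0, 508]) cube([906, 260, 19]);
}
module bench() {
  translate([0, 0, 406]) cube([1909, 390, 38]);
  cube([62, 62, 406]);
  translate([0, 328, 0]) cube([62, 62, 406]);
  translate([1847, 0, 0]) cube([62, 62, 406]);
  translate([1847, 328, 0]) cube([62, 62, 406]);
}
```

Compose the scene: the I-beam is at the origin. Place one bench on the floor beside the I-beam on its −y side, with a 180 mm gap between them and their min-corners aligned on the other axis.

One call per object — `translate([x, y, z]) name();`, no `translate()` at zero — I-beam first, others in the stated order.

I_beam();
translate([0, -570, 0]) bench();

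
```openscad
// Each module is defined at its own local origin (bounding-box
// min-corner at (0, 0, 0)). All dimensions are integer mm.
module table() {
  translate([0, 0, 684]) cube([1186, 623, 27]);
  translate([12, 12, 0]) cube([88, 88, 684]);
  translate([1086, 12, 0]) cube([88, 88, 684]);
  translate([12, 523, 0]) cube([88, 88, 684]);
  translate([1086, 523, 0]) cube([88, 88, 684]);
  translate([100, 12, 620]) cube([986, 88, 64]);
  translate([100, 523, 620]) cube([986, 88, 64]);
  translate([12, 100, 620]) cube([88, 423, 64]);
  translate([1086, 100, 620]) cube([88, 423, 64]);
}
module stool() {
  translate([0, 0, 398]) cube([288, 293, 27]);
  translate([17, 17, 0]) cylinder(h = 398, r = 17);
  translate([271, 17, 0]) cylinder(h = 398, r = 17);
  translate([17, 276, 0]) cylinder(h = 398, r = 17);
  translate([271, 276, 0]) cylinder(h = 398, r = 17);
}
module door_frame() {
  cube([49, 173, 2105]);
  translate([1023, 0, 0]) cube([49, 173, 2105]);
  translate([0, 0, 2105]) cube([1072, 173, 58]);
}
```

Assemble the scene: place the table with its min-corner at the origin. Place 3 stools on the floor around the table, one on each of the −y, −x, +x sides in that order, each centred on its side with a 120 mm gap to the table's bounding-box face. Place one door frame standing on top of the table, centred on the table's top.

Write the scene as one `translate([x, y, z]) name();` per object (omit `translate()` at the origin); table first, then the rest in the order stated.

table();
translate([449, -413, 0]) stool();
translate([-408, 165, 0]) stool();
translate([1306, 165, 0]) stool();
translate([57, 225, 711]) door_frame();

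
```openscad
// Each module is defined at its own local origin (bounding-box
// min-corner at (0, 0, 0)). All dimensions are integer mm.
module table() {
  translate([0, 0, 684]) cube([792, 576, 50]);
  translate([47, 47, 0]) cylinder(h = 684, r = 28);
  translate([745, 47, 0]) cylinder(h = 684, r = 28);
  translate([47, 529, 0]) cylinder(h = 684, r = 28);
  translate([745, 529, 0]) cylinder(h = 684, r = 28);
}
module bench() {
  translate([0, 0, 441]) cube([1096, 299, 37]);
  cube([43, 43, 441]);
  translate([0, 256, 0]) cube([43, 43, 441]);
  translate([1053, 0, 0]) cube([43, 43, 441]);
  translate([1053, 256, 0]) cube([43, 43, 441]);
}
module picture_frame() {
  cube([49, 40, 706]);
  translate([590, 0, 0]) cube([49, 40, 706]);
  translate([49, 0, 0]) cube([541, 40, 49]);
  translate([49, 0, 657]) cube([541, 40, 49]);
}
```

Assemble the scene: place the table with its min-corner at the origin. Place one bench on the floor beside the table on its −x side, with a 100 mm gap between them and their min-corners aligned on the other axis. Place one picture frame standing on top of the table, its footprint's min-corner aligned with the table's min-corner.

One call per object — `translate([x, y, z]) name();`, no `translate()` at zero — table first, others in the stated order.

table();
translate([-1196, 0, 0]) bench();
translate([0, 0, 734]) picture_frame();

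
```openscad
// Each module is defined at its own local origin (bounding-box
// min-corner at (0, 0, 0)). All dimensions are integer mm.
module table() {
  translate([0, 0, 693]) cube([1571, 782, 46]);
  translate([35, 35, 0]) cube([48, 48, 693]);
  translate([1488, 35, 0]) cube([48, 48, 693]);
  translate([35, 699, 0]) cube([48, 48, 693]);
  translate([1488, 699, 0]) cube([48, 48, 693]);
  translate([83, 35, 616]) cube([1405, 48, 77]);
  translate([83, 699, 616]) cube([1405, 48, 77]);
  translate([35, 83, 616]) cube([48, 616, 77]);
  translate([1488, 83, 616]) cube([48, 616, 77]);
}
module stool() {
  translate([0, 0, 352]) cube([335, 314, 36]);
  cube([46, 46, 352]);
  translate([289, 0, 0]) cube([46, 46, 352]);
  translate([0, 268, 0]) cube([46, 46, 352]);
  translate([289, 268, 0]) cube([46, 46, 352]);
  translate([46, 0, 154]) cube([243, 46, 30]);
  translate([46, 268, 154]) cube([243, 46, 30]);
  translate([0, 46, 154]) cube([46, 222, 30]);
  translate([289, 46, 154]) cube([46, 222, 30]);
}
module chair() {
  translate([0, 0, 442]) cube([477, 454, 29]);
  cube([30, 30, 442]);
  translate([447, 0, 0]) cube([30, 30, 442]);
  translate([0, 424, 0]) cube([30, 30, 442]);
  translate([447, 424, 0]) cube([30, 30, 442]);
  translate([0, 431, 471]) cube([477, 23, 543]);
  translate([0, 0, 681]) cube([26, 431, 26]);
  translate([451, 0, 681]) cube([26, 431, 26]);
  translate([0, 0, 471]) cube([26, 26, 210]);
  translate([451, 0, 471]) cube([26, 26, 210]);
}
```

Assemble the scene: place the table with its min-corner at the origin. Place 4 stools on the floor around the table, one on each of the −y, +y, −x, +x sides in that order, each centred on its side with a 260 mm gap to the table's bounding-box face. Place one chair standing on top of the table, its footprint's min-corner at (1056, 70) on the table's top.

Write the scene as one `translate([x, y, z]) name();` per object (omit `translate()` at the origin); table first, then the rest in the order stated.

table();
translate([618, -574, 0]) stool();
translate([618, 1042, 0]) stool();
translate([-595, 234, 0]) stool();
translate([1831, 234, 0]) stool();
translate([1056, 70, 739]) chair();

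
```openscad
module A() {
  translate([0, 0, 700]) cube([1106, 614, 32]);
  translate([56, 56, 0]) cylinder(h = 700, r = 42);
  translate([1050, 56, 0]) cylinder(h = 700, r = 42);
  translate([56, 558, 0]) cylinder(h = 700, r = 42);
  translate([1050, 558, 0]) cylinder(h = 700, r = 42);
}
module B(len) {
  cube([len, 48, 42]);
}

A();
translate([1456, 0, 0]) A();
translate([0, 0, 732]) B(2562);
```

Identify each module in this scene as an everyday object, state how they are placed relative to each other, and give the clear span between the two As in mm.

A is a table. B is a beam. A beam spans the tops of two tables. The clear span between the two tables is 350 mm.

Second table starts at x = 1456; first ends at x = 1106; clear span = 1456 − 1106 = 350 mm.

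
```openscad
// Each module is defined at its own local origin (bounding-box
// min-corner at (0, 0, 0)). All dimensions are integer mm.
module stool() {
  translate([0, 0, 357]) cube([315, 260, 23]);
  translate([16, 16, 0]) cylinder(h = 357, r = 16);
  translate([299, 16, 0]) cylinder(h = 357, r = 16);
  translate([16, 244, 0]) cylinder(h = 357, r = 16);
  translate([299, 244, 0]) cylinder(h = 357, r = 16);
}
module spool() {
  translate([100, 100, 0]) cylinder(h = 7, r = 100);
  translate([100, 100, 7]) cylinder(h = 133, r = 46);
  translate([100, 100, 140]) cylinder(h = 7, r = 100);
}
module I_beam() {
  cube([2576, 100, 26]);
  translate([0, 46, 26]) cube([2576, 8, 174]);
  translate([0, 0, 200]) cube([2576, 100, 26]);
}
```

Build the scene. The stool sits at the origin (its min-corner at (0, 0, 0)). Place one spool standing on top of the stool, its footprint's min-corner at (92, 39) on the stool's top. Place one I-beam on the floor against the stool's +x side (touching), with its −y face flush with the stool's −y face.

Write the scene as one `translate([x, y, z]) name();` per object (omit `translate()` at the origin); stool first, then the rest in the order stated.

stool();
translate([92, 39, 380]) spool();
translate([315, 0, 0]) I_beam();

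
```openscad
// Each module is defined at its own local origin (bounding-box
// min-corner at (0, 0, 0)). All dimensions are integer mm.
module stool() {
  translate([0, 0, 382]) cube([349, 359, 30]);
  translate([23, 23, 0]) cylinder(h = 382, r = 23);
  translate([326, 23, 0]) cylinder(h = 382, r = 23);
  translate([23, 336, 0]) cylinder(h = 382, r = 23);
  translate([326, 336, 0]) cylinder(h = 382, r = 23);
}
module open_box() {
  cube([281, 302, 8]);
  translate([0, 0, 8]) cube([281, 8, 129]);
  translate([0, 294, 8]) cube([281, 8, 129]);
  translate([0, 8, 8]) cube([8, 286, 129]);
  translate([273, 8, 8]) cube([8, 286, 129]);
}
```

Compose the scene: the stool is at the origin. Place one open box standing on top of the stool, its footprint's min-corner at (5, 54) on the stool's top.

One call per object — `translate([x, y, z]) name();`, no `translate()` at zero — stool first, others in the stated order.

stool();
translate([5, 54, 412]) open_box();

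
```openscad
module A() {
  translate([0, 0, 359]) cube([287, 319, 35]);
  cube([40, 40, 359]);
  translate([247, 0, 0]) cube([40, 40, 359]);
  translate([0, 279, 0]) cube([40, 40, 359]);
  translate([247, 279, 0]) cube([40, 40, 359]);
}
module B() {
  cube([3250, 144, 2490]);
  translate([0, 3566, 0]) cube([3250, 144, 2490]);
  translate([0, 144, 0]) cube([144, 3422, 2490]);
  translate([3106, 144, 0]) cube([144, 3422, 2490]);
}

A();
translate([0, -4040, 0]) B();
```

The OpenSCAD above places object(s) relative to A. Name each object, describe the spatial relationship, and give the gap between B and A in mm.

A is a stool. B is a house frame. The house frame is on the floor beside the stool on its −y side. The gap between the house frame and the stool is 330 mm.

The house frame's nearest face is 330 mm from the stool's −y face.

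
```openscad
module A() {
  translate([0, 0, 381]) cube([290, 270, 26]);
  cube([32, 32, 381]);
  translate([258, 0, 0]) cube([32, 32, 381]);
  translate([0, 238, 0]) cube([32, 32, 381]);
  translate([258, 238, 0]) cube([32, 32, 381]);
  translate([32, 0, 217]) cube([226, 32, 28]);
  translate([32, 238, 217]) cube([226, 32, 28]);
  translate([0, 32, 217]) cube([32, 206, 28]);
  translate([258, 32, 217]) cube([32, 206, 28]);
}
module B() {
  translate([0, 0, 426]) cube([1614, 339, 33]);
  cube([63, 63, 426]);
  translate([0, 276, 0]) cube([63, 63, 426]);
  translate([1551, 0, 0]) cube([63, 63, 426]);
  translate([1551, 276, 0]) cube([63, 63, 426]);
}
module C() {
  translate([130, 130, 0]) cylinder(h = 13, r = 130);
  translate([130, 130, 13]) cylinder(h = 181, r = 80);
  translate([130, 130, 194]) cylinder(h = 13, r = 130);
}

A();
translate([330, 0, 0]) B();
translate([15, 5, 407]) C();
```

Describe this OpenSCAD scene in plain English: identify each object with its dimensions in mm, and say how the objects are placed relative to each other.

A is a simple wooden stool: a rectangular seat 290 mm (x) by 270 mm (y), 26 mm thick, top face at z = 407 mm, on four square legs, each 32×32 mm in cross-section. The legs rest on z = 0, each flush with a corner of the seat. Four stretchers, 32 mm wide and 28 mm tall, connect adjacent legs with their undersides at z = 217 mm, each running between the inner faces of the legs it joins and aligned with the legs' outer faces on the other axis.

B is a bench: a 1614×339 mm seat slab, 33 mm thick, top at z = 459 mm, on four 63×63 mm square legs flush with the seat corners and standing on z = 0.

C is a spool: two coaxial disc flanges of radius 130 mm and thickness 13 mm, joined by a core cylinder of radius 80 mm and height 181 mm. The lower flange rests on z = 0 and the three cylinders share a vertical axis.

The bench is on the floor beside the stool on its +x side. The spool is on top of the stool, centred.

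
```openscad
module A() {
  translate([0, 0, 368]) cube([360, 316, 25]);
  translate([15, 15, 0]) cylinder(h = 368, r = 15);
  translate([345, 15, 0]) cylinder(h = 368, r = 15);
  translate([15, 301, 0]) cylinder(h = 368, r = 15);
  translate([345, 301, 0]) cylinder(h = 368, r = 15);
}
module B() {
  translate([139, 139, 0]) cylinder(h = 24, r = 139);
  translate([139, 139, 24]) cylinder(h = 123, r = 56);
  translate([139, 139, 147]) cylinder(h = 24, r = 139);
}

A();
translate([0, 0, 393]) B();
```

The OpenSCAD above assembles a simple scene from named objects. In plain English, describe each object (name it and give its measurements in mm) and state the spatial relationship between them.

A is a four-legged stool. The seat is 360×316 mm, 25 mm thick, top at z = 393 mm. It stands on four round legs, each 30 mm in diameter, from z = 0 to the seat underside, each leg's axis is inset half a diameter from the nearest pair of seat edges (so the leg's bounding box is flush with the corner).

B is a spool: two coaxial disc flanges of radius 139 mm and thickness 24 mm, joined by a core cylinder of radius 56 mm and height 123 mm. The lower flange rests on z = 0 and the three cylinders share a vertical axis.

The spool is on top of the stool.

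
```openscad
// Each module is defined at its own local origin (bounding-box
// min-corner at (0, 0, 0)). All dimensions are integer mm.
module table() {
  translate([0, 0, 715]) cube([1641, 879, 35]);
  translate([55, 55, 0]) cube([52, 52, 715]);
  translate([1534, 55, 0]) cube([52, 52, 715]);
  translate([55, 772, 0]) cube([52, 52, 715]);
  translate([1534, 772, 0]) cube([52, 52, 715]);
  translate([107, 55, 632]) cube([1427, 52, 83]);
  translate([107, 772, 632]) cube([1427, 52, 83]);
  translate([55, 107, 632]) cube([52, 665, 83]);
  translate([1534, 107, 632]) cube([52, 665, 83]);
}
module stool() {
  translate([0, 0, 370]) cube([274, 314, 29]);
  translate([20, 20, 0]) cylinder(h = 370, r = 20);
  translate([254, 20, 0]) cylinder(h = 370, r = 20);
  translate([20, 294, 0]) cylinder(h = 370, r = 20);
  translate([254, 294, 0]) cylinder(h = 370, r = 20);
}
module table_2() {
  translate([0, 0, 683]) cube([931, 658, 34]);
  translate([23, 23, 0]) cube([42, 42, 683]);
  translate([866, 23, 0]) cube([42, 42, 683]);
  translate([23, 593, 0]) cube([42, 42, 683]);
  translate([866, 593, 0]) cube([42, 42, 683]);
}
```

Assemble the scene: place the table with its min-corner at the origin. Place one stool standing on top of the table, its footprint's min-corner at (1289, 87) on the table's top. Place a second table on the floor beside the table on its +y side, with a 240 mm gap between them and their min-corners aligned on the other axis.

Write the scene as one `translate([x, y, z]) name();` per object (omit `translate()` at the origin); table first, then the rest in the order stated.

table();
translate([1289, 87, 750]) stool();
translate([0, 1119, 0]) table_2();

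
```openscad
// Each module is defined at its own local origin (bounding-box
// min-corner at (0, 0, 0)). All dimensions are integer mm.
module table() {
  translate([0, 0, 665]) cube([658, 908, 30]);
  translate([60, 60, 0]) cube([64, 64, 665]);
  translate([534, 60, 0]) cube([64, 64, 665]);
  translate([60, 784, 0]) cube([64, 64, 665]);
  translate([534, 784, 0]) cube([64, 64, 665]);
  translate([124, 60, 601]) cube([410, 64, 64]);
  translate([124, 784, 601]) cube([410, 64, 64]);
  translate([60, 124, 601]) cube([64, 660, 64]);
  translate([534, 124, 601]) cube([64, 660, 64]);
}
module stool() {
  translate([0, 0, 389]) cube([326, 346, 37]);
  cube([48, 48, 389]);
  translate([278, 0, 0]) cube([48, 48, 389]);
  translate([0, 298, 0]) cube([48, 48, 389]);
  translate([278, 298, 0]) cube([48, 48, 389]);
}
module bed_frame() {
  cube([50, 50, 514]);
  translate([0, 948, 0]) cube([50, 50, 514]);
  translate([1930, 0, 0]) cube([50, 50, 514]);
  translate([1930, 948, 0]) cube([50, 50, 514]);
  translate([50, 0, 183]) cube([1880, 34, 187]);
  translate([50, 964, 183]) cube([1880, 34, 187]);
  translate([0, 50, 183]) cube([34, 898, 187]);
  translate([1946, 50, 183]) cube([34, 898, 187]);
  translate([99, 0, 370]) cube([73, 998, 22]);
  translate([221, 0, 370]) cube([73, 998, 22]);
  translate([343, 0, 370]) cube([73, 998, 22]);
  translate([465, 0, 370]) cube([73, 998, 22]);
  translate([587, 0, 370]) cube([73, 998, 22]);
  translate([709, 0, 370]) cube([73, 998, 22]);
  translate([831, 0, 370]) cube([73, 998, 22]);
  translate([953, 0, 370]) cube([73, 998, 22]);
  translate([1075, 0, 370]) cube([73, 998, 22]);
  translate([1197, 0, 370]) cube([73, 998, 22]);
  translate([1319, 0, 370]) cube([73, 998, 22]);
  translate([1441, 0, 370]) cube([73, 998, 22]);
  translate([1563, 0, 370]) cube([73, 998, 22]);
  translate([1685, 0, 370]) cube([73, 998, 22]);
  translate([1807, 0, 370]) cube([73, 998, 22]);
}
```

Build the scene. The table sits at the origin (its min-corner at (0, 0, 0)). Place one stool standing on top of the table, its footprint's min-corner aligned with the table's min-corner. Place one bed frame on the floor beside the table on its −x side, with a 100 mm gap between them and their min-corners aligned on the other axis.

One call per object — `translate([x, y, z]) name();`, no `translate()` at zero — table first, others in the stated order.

table();
translate([0, 0, 695]) stool();
translate([-2080, 0, 0]) bed_frame();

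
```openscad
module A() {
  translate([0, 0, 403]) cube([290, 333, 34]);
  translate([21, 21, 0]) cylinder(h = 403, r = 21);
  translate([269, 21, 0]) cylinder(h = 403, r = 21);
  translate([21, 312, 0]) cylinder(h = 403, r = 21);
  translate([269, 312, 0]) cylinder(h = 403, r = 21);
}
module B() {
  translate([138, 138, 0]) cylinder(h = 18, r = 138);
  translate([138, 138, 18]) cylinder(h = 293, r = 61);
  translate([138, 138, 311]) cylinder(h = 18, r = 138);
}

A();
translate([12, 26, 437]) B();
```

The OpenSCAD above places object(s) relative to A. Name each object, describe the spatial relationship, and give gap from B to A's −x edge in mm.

The spool's min-x is at 12; the stool's min-x is 0; gap = 12 mm.

A is a stool. B is a spool. The spool is on top of the stool. The gap from the spool to the stool's −x edge is 12 mm.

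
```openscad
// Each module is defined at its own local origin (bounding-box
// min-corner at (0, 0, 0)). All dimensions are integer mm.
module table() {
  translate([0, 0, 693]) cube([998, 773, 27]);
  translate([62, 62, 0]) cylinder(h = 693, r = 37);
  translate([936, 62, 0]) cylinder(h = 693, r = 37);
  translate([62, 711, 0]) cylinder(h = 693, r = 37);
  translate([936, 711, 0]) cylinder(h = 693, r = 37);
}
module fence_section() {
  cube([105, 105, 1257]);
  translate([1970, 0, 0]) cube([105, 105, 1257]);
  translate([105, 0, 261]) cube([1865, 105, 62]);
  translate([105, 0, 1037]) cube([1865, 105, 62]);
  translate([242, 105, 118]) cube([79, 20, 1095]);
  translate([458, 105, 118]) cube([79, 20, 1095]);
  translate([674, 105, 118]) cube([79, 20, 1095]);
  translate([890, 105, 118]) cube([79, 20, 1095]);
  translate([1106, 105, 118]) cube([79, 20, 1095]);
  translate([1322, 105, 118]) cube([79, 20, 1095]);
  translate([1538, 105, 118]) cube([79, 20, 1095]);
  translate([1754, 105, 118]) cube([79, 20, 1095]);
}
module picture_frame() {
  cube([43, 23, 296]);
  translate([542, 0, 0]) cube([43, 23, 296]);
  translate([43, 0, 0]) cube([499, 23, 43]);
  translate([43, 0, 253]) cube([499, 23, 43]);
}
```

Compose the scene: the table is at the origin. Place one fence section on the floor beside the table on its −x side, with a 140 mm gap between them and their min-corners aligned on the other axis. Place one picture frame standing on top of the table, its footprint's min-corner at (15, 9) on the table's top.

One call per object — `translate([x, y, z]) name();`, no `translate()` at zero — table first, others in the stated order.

table();
translate([-2215, 0, 0]) fence_section();
translate([15, 9, 720]) picture_frame();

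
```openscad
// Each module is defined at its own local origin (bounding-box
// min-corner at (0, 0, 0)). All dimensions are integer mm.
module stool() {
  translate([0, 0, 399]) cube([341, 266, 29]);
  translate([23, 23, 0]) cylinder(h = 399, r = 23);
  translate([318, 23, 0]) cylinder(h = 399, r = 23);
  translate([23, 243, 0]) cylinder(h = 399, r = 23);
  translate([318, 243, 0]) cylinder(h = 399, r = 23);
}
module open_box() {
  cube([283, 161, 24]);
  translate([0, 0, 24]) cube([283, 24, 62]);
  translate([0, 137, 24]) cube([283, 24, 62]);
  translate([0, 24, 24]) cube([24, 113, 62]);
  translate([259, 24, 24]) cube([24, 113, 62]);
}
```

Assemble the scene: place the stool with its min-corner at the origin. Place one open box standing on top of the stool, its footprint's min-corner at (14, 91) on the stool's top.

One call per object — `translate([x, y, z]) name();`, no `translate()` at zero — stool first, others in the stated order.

stool();
translate([14, 91, 428]) open_box();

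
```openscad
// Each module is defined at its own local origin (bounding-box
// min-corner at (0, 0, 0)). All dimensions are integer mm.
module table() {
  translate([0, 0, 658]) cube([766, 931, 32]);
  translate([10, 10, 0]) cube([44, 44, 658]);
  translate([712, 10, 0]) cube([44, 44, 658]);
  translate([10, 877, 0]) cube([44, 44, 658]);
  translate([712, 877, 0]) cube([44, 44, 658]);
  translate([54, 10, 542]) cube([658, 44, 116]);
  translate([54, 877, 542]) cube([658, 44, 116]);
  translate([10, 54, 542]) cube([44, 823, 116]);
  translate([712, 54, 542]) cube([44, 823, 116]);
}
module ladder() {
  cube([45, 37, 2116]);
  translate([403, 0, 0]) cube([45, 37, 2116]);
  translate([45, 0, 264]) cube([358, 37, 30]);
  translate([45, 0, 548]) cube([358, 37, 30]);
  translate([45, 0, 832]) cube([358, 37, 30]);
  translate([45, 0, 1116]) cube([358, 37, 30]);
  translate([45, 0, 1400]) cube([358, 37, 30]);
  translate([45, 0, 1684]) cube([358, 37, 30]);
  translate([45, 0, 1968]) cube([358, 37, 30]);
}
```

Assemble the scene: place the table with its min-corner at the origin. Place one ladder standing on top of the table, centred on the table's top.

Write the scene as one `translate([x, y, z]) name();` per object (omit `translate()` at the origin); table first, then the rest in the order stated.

table();
translate([159, 447, 690]) ladder();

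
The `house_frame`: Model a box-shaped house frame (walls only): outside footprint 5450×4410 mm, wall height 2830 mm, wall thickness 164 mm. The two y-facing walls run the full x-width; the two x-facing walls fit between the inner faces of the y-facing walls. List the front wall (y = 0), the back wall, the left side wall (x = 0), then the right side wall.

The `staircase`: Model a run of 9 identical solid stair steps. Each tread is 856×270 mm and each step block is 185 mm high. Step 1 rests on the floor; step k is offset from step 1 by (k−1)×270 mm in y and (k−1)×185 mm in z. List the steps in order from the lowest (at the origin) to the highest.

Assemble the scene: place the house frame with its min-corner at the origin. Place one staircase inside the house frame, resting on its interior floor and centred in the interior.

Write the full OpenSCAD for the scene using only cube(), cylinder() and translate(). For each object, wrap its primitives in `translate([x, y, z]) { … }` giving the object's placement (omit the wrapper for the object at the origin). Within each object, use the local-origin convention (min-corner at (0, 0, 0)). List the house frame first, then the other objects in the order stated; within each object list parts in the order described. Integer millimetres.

cube([5450, 164, 2830]);
translate([0, 4246, 0]) cube([5450, 164, 2830]);
translate([0, 164, 0]) cube([164, 4082, 2830]);
translate([5286, 164, 0]) cube([164, 4082, 2830]);
translate([2297, 990, 0]) {
  cube([856, 270, 185]);
  translate([0, 270, 185]) cube([856, 270, 185]);
  translate([0, 540, 370]) cube([856, 270, 185]);
  translate([0, 810, 555]) cube([856, 270, 185]);
  translate([0, 1080, 740]) cube([856, 270, 185]);
  translate([0, 1350, 925]) cube([856, 270, 185]);
  translate([0, 1620, 1110]) cube([856, 270, 185]);
  translate([0, 1890, 1295]) cube([856, 270, 185]);
  translate([0, 2160, 1480]) cube([856, 270, 185]);
}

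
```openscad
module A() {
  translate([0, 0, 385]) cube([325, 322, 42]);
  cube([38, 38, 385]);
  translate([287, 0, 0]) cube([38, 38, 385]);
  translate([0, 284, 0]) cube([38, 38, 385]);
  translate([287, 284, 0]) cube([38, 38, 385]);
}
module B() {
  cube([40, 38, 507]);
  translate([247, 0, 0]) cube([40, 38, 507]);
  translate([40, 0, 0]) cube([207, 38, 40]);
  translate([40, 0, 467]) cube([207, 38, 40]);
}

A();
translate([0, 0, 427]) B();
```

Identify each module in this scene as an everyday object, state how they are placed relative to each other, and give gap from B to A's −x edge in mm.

A is a stool. B is a picture frame. The picture frame is on top of the stool. The gap from the picture frame to the stool's −x edge is 0 mm.

The picture frame's min-x is at 0; the stool's min-x is 0; gap = 0 mm.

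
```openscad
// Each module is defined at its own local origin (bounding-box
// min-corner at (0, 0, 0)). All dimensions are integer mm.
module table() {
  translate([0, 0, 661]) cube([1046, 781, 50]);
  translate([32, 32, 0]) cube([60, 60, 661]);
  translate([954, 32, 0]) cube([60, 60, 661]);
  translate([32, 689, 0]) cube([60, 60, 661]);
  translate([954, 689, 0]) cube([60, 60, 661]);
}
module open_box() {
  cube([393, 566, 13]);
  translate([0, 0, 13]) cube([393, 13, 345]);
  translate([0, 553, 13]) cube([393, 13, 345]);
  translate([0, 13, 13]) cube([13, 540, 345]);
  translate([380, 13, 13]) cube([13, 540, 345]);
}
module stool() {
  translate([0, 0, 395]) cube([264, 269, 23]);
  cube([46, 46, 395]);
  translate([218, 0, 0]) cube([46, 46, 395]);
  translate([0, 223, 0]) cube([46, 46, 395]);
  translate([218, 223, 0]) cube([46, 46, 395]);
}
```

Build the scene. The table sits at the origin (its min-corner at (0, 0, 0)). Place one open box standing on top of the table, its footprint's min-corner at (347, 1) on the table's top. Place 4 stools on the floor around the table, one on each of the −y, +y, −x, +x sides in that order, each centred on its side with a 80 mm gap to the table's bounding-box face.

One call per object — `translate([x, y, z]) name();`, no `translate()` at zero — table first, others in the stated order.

table();
translate([347, 1, 711]) open_box();
translate([391, -349, 0]) stool();
translate([391, 861, 0]) stool();
translate([-344, 256, 0]) stool();
translate([1126, 256, 0]) stool();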